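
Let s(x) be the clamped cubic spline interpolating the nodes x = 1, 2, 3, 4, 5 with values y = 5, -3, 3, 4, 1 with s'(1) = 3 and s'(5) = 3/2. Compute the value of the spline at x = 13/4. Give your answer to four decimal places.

Let M_i = s''(x_i). Step sizes h_i = 1, 1, 1, 1; slopes of the chords Δ_i = (y_(i+1) - y_i)/h_i = -8, 6, 1, -3.
  1·M_0 + 4·M_1 + 1·M_2 = 6(Δ_1 - Δ_0) = 84
  1·M_1 + 4·M_2 + 1·M_3 = 6(Δ_2 - Δ_1) = -30
  1·M_2 + 4·M_3 + 1·M_4 = 6(Δ_3 - Δ_2) = -24
Clamped end conditions give two more equations: 2h_0·M_0 + h_0·M_1 = 6(Δ_0 - s'(1)) = -66 and h_3·M_3 + 2h_3·M_4 = 6(s'(5) - Δ_3) = 27.
Solving the tridiagonal system: M_0 = -2907/56, M_1 = 1059/28, M_2 = -123/8, M_3 = -177/28, M_4 = 933/56.
On [3, 4], s(x) = 3 + 201/28·(x - 3) - 123/16·(x - 3)² + 169/112·(x - 3)³.
With (x - 3) = 1/4: s(13/4) = 31093/7168.

4.3378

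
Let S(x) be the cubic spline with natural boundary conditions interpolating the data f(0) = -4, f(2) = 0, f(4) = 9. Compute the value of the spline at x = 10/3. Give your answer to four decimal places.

With σ_i denoting the second derivative at x_i, h_i = 2, 2, and Δ_i = (y_(i+1) − y_i)/h_i = 2, 9/2:
  2·σ_0 + 8·σ_1 + 2·σ_2 = 6(Δ_1 - Δ_0) = 15
Natural end conditions: σ_0 = σ_2 = 0.
Solving the tridiagonal system: σ_0 = 0, σ_1 = 15/8, σ_2 = 0.
On [2, 4], S(x) = 0 + 13/4·(x - 2) + 15/16·(x - 2)² - 5/32·(x - 2)³.
With (x - 2) = 4/3: S(10/3) = 152/27.

5.6296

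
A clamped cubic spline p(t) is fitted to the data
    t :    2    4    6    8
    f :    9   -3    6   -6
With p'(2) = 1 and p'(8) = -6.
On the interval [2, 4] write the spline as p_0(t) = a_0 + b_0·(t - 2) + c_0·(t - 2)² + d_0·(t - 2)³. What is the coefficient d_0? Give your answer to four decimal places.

2.8583

Put m_i = p'' at the i-th knot. Here h = (2, 2, 2) and Δ = (-6, 9/2, -6), so the interior equations h_(i-1)·m_(i-1) + 2(h_(i-1)+h_i)·m_i + h_i·m_(i+1) = 6(Δ_i − Δ_(i-1)) read
  2·m_0 + 8·m_1 + 2·m_2 = 6(Δ_1 - Δ_0) = 63
  2·m_1 + 8·m_2 + 2·m_3 = 6(Δ_2 - Δ_1) = -63
Clamped end conditions give two more equations: 2h_0·m_0 + h_0·m_1 = 6(Δ_0 - p'(2)) = -42 and h_2·m_2 + 2h_2·m_3 = 6(p'(8) - Δ_2) = 0.
Solving: m_0 = -553/30, m_1 = 238/15, m_2 = -203/15, m_3 = 203/30.
On [2, 4], with p_0(t) = a_0 + b_0·(t - 2) + c_0·(t - 2)² + d_0·(t - 2)³: c_0 = m_0/2 = -553/60, d_0 = (m_1 - m_0)/(6h_0) = 343/120, b_0 = Δ_0 - h_0(2m_0 + m_1)/6 = 1.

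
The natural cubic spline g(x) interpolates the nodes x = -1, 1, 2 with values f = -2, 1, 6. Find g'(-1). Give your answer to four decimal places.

Write M_i for g''(x_i). With h_i = 2, 1 and divided differences Δ_i = 3/2, 5, the continuity of g' gives the tridiagonal system
  2·M_0 + 6·M_1 + 1·M_2 = 6(Δ_1 - Δ_0) = 21
Natural end conditions: M_0 = M_2 = 0.
Hence M_0 = 0, M_1 = 7/2, M_2 = 0.
On [-1, 1], g'(x) = b_0 + 2c_0·(x + 1) + 3d_0·(x + 1)² with b_0 = Δ_0 - h_0(2M_0 + M_1)/6 = 1/3, c_0 = M_0/2 = 0, d_0 = (M_1 - M_0)/(6h_0) = 7/24. So g'(-1) = 1/3.

0.3333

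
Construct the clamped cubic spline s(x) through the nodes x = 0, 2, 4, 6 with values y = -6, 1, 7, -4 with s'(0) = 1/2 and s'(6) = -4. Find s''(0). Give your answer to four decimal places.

Write σ_i for s''(x_i). With h_i = 2, 2, 2 and divided differences Δ_i = 7/2, 3, -11/2, the continuity of s' gives the tridiagonal system
  2·σ_0 + 8·σ_1 + 2·σ_2 = 6(Δ_1 - Δ_0) = -3
  2·σ_1 + 8·σ_2 + 2·σ_3 = 6(Δ_2 - Δ_1) = -51
Clamped end conditions give two more equations: 2h_0·σ_0 + h_0·σ_1 = 6(Δ_0 - s'(0)) = 18 and h_2·σ_2 + 2h_2·σ_3 = 6(s'(6) - Δ_2) = 9.
Solving the tridiagonal system: σ_0 = 21/5, σ_1 = 3/5, σ_2 = -81/10, σ_3 = 63/10.

4.2000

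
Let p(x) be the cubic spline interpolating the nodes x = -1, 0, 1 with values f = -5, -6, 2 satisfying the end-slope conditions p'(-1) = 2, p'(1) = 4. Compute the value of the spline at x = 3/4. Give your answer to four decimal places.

0.3633

Let M_i = p''(x_i). Step sizes h_i = 1, 1; slopes of the chords Δ_i = (y_(i+1) - y_i)/h_i = -1, 8.
  1·M_0 + 4·M_1 + 1·M_2 = 6(Δ_1 - Δ_0) = 54
Clamped end conditions give two more equations: 2h_0·M_0 + h_0·M_1 = 6(Δ_0 - p'(-1)) = -18 and h_1·M_1 + 2h_1·M_2 = 6(p'(1) - Δ_1) = -24.
Forward elimination and back-substitution give M_0 = -43/2, M_1 = 25, M_2 = -49/2.
On [0, 1], p(x) = -6 + 15/4·x + 25/2·x² - 33/4·x³.
With x = 3/4: p(3/4) = 93/256.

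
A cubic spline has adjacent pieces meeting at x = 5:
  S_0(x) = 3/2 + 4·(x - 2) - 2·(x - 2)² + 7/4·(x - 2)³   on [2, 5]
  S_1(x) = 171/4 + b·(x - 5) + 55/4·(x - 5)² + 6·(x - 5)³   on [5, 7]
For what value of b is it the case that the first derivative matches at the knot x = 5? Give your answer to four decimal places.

39.2500

S_0'(x) = 4 - 4·(x - 2) + 21/4·(x - 2)², so S_0'(5) = 157/4. On the right, S_1'(5) = b, so b = 157/4.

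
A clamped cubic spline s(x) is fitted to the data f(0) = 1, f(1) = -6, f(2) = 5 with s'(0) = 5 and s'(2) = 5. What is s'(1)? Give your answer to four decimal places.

Let M_i = s''(x_i). Step sizes h_i = 1, 1; slopes of the chords Δ_i = (y_(i+1) - y_i)/h_i = -7, 11.
  1·M_0 + 4·M_1 + 1·M_2 = 6(Δ_1 - Δ_0) = 108
Clamped end conditions give two more equations: 2h_0·M_0 + h_0·M_1 = 6(Δ_0 - s'(0)) = -72 and h_1·M_1 + 2h_1·M_2 = 6(s'(2) - Δ_1) = -36.
Solving the tridiagonal system: M_0 = -63, M_1 = 54, M_2 = -45.
On [1, 2], s'(x) = b_1 + 2c_1·(x - 1) + 3d_1·(x - 1)² with b_1 = Δ_1 - h_1(2M_1 + M_2)/6 = 1/2, c_1 = M_1/2 = 27, d_1 = (M_2 - M_1)/(6h_1) = -33/2. So s'(1) = 1/2.

0.5000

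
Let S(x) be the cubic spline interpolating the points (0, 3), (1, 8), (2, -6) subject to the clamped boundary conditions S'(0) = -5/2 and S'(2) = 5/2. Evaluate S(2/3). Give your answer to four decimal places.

Put m_i = S'' at the i-th knot. Here h = (1, 1) and Δ = (5, -14), so the interior equations h_(i-1)·m_(i-1) + 2(h_(i-1)+h_i)·m_i + h_i·m_(i+1) = 6(Δ_i − Δ_(i-1)) read
  1·m_0 + 4·m_1 + 1·m_2 = 6(Δ_1 - Δ_0) = -114
Clamped end conditions give two more equations: 2h_0·m_0 + h_0·m_1 = 6(Δ_0 - S'(0)) = 45 and h_1·m_1 + 2h_1·m_2 = 6(S'(2) - Δ_1) = 99.
Forward elimination and back-substitution give m_0 = 107/2, m_1 = -62, m_2 = 161/2.
On [0, 1], S(x) = 3 - 5/2·x + 107/4·x² - 77/4·x³.
With x = 2/3: S(2/3) = 203/27.

7.5185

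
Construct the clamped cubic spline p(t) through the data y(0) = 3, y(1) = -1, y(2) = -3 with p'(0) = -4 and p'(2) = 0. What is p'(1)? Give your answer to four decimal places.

-3.5000

Let m_i = p''(x_i). Step sizes h_i = 1, 1; slopes of the chords Δ_i = (y_(i+1) - y_i)/h_i = -4, -2.
  1·m_0 + 4·m_1 + 1·m_2 = 6(Δ_1 - Δ_0) = 12
Clamped end conditions give two more equations: 2h_0·m_0 + h_0·m_1 = 6(Δ_0 - p'(0)) = 0 and h_1·m_1 + 2h_1·m_2 = 6(p'(2) - Δ_1) = 12.
Solving the tridiagonal system: m_0 = -1, m_1 = 2, m_2 = 5.
On [1, 2], p'(t) = b_1 + 2c_1·(t - 1) + 3d_1·(t - 1)² with b_1 = Δ_1 - h_1(2m_1 + m_2)/6 = -7/2, c_1 = m_1/2 = 1, d_1 = (m_2 - m_1)/(6h_1) = 1/2. So p'(1) = -7/2.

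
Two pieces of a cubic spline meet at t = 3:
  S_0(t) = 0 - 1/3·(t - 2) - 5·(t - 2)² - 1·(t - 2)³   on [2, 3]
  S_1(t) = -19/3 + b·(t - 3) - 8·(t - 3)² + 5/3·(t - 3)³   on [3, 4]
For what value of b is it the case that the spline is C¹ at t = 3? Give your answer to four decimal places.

-13.3333

S_0'(t) = -1/3 - 10·(t - 2) - 3·(t - 2)², so S_0'(3) = -40/3. On the right, S_1'(3) = b, so b = -40/3.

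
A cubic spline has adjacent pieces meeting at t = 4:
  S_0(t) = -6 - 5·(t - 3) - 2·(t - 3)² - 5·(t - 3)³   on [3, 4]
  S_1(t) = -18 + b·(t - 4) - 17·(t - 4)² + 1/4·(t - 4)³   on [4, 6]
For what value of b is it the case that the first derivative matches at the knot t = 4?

-24

S_0'(t) = -5 - 4·(t - 3) - 15·(t - 3)², so S_0'(4) = -24. On the right, S_1'(4) = b, so b = -24.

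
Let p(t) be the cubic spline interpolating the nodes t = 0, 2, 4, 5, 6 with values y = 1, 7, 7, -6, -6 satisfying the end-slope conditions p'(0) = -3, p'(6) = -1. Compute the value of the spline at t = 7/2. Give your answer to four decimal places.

With M_i denoting the second derivative at x_i, h_i = 2, 2, 1, 1, and Δ_i = (y_(i+1) − y_i)/h_i = 3, 0, -13, 0:
  2·M_0 + 8·M_1 + 2·M_2 = 6(Δ_1 - Δ_0) = -18
  2·M_1 + 6·M_2 + 1·M_3 = 6(Δ_2 - Δ_1) = -78
  1·M_2 + 4·M_3 + 1·M_4 = 6(Δ_3 - Δ_2) = 78
Clamped end conditions give two more equations: 2h_0·M_0 + h_0·M_1 = 6(Δ_0 - p'(0)) = 36 and h_3·M_3 + 2h_3·M_4 = 6(p'(6) - Δ_3) = -6.
Solving: M_0 = 190/21, M_1 = -2/21, M_2 = -53/3, M_3 = 592/21, M_4 = -359/21.
On [2, 4], p(t) = 7 + 125/21·(t - 2) - 1/21·(t - 2)² - 41/28·(t - 2)³.
With (t - 2) = 3/2: p(7/2) = 2437/224.

10.8795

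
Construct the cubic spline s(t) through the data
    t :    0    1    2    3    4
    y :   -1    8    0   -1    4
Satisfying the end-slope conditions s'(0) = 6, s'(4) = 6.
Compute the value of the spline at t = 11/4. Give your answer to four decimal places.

-1.7051

With M_i denoting the second derivative at x_i, h_i = 1, 1, 1, 1, and Δ_i = (y_(i+1) − y_i)/h_i = 9, -8, -1, 5:
  1·M_0 + 4·M_1 + 1·M_2 = 6(Δ_1 - Δ_0) = -102
  1·M_1 + 4·M_2 + 1·M_3 = 6(Δ_2 - Δ_1) = 42
  1·M_2 + 4·M_3 + 1·M_4 = 6(Δ_3 - Δ_2) = 36
Clamped end conditions give two more equations: 2h_0·M_0 + h_0·M_1 = 6(Δ_0 - s'(0)) = 18 and h_3·M_3 + 2h_3·M_4 = 6(s'(4) - Δ_3) = 6.
Forward elimination and back-substitution give M_0 = 771/28, M_1 = -519/14, M_2 = 75/4, M_3 = 57/14, M_4 = 27/28.
On [2, 3], s(t) = 0 - 111/14·(t - 2) + 75/8·(t - 2)² - 137/56·(t - 2)³.
With (t - 2) = 3/4: s(11/4) = -873/512.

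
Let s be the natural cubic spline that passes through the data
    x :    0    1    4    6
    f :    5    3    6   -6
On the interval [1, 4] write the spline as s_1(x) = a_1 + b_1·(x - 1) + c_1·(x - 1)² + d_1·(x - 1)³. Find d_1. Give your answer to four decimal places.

With m_i denoting the second derivative at x_i, h_i = 1, 3, 2, and Δ_i = (y_(i+1) − y_i)/h_i = -2, 1, -6:
  1·m_0 + 8·m_1 + 3·m_2 = 6(Δ_1 - Δ_0) = 18
  3·m_1 + 10·m_2 + 2·m_3 = 6(Δ_2 - Δ_1) = -42
Natural end conditions: m_0 = m_3 = 0.
Forward elimination and back-substitution give m_0 = 0, m_1 = 306/71, m_2 = -390/71, m_3 = 0.
On [1, 4], with s_1(x) = a_1 + b_1·(x - 1) + c_1·(x - 1)² + d_1·(x - 1)³: c_1 = m_1/2 = 153/71, d_1 = (m_2 - m_1)/(6h_1) = -116/213, b_1 = Δ_1 - h_1(2m_1 + m_2)/6 = -40/71.

-0.5446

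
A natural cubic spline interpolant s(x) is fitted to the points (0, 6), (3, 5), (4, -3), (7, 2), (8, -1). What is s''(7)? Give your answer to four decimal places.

-7.6250

Let M_i = s''(x_i). Step sizes h_i = 3, 1, 3, 1; slopes of the chords Δ_i = (y_(i+1) - y_i)/h_i = -1/3, -8, 5/3, -3.
  3·M_0 + 8·M_1 + 1·M_2 = 6(Δ_1 - Δ_0) = -46
  1·M_1 + 8·M_2 + 3·M_3 = 6(Δ_2 - Δ_1) = 58
  3·M_2 + 8·M_3 + 1·M_4 = 6(Δ_3 - Δ_2) = -28
Natural end conditions: M_0 = M_4 = 0.
Solving the tridiagonal system: M_0 = 0, M_1 = -57/8, M_2 = 11, M_3 = -61/8, M_4 = 0.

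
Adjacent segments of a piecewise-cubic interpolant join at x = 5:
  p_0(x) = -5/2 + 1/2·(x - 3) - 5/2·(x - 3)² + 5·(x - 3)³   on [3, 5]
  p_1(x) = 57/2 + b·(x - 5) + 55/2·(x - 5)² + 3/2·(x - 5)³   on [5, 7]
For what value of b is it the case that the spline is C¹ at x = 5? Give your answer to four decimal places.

50.5000

p_0'(x) = 1/2 - 5·(x - 3) + 15·(x - 3)², so p_0'(5) = 101/2. On the right, p_1'(5) = b, so b = 101/2.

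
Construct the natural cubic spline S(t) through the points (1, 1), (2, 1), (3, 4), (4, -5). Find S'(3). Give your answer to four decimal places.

-2.2000

With M_i denoting the second derivative at x_i, h_i = 1, 1, 1, and Δ_i = (y_(i+1) − y_i)/h_i = 0, 3, -9:
  1·M_0 + 4·M_1 + 1·M_2 = 6(Δ_1 - Δ_0) = 18
  1·M_1 + 4·M_2 + 1·M_3 = 6(Δ_2 - Δ_1) = -72
Natural end conditions: M_0 = M_3 = 0.
Hence M_0 = 0, M_1 = 48/5, M_2 = -102/5, M_3 = 0.
On [3, 4], S'(t) = b_2 + 2c_2·(t - 3) + 3d_2·(t - 3)² with b_2 = Δ_2 - h_2(2M_2 + M_3)/6 = -11/5, c_2 = M_2/2 = -51/5, d_2 = (M_3 - M_2)/(6h_2) = 17/5. So S'(3) = -11/5.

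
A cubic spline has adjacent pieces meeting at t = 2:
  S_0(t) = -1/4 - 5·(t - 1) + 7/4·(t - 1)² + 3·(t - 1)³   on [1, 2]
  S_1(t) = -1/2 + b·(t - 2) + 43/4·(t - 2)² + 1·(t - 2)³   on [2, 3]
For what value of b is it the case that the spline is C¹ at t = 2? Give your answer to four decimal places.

S_0'(t) = -5 + 7/2·(t - 1) + 9·(t - 1)², so S_0'(2) = 15/2. On the right, S_1'(2) = b, so b = 15/2.

7.5000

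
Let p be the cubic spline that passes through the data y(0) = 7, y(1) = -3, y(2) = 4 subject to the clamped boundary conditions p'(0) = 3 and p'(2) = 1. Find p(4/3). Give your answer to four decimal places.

With m_i denoting the second derivative at x_i, h_i = 1, 1, and Δ_i = (y_(i+1) − y_i)/h_i = -10, 7:
  1·m_0 + 4·m_1 + 1·m_2 = 6(Δ_1 - Δ_0) = 102
Clamped end conditions give two more equations: 2h_0·m_0 + h_0·m_1 = 6(Δ_0 - p'(0)) = -78 and h_1·m_1 + 2h_1·m_2 = 6(p'(2) - Δ_1) = -36.
Solving: m_0 = -131/2, m_1 = 53, m_2 = -89/2.
On [1, 2], p(x) = -3 - 13/4·(x - 1) + 53/2·(x - 1)² - 65/4·(x - 1)³.
With (x - 1) = 1/3: p(4/3) = -47/27.

-1.7407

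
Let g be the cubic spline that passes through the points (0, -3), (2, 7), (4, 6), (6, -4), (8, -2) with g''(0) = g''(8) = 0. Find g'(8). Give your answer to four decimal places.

2.8304

Put m_i = g'' at the i-th knot. Here h = (2, 2, 2, 2) and Δ = (5, -1/2, -5, 1), so the interior equations h_(i-1)·m_(i-1) + 2(h_(i-1)+h_i)·m_i + h_i·m_(i+1) = 6(Δ_i − Δ_(i-1)) read
  2·m_0 + 8·m_1 + 2·m_2 = 6(Δ_1 - Δ_0) = -33
  2·m_1 + 8·m_2 + 2·m_3 = 6(Δ_2 - Δ_1) = -27
  2·m_2 + 8·m_3 + 2·m_4 = 6(Δ_3 - Δ_2) = 36
Natural end conditions: m_0 = m_4 = 0.
Solving: m_0 = 0, m_1 = -351/112, m_2 = -111/28, m_3 = 615/112, m_4 = 0.
On [6, 8], g'(x) = b_3 + 2c_3·(x - 6) + 3d_3·(x - 6)² with b_3 = Δ_3 - h_3(2m_3 + m_4)/6 = -149/56, c_3 = m_3/2 = 615/224, d_3 = (m_4 - m_3)/(6h_3) = -205/448. So g'(8) = 317/112.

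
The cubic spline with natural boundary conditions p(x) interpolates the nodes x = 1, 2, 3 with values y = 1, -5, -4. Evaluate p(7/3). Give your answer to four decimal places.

Write m_i for p''(x_i). With h_i = 1, 1 and divided differences Δ_i = -6, 1, the continuity of p' gives the tridiagonal system
  1·m_0 + 4·m_1 + 1·m_2 = 6(Δ_1 - Δ_0) = 42
Natural end conditions: m_0 = m_2 = 0.
Forward elimination and back-substitution give m_0 = 0, m_1 = 21/2, m_2 = 0.
On [2, 3], p(x) = -5 - 5/2·(x - 2) + 21/4·(x - 2)² - 7/4·(x - 2)³.
With (x - 2) = 1/3: p(7/3) = -287/54.

-5.3148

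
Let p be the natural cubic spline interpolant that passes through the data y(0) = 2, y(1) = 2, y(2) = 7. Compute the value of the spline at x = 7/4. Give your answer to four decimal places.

Write σ_i for p''(x_i). With h_i = 1, 1 and divided differences Δ_i = 0, 5, the continuity of p' gives the tridiagonal system
  1·σ_0 + 4·σ_1 + 1·σ_2 = 6(Δ_1 - Δ_0) = 30
Natural end conditions: σ_0 = σ_2 = 0.
Hence σ_0 = 0, σ_1 = 15/2, σ_2 = 0.
On [1, 2], p(x) = 2 + 5/2·(x - 1) + 15/4·(x - 1)² - 5/4·(x - 1)³.
With (x - 1) = 3/4: p(7/4) = 1397/256.

5.4570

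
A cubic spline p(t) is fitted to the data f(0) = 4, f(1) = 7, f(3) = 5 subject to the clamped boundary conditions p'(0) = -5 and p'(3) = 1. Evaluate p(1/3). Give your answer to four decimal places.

Put M_i = p'' at the i-th knot. Here h = (1, 2) and Δ = (3, -1), so the interior equations h_(i-1)·M_(i-1) + 2(h_(i-1)+h_i)·M_i + h_i·M_(i+1) = 6(Δ_i − Δ_(i-1)) read
  1·M_0 + 6·M_1 + 2·M_2 = 6(Δ_1 - Δ_0) = -24
Clamped end conditions give two more equations: 2h_0·M_0 + h_0·M_1 = 6(Δ_0 - p'(0)) = 48 and h_1·M_1 + 2h_1·M_2 = 6(p'(3) - Δ_1) = 12.
Solving: M_0 = 30, M_1 = -12, M_2 = 9.
On [0, 1], p(t) = 4 - 5·t + 15·t² - 7·t³.
With t = 1/3: p(1/3) = 101/27.

3.7407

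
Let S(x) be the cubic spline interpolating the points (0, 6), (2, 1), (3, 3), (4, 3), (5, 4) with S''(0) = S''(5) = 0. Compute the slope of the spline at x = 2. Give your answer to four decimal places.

1.0581

With σ_i denoting the second derivative at x_i, h_i = 2, 1, 1, 1, and Δ_i = (y_(i+1) − y_i)/h_i = -5/2, 2, 0, 1:
  2·σ_0 + 6·σ_1 + 1·σ_2 = 6(Δ_1 - Δ_0) = 27
  1·σ_1 + 4·σ_2 + 1·σ_3 = 6(Δ_2 - Δ_1) = -12
  1·σ_2 + 4·σ_3 + 1·σ_4 = 6(Δ_3 - Δ_2) = 6
Natural end conditions: σ_0 = σ_4 = 0.
Hence σ_0 = 0, σ_1 = 459/86, σ_2 = -216/43, σ_3 = 237/86, σ_4 = 0.
On [2, 3], S'(x) = b_1 + 2c_1·(x - 2) + 3d_1·(x - 2)² with b_1 = Δ_1 - h_1(2σ_1 + σ_2)/6 = 91/86, c_1 = σ_1/2 = 459/172, d_1 = (σ_2 - σ_1)/(6h_1) = -297/172. So S'(2) = 91/86.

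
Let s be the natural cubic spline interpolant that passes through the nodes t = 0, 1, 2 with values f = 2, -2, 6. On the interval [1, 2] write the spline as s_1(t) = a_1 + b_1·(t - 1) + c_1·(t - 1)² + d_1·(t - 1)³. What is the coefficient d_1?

Put m_i = s'' at the i-th knot. Here h = (1, 1) and Δ = (-4, 8), so the interior equations h_(i-1)·m_(i-1) + 2(h_(i-1)+h_i)·m_i + h_i·m_(i+1) = 6(Δ_i − Δ_(i-1)) read
  1·m_0 + 4·m_1 + 1·m_2 = 6(Δ_1 - Δ_0) = 72
Natural end conditions: m_0 = m_2 = 0.
Solving: m_0 = 0, m_1 = 18, m_2 = 0.
On [1, 2], with s_1(t) = a_1 + b_1·(t - 1) + c_1·(t - 1)² + d_1·(t - 1)³: c_1 = m_1/2 = 9, d_1 = (m_2 - m_1)/(6h_1) = -3, b_1 = Δ_1 - h_1(2m_1 + m_2)/6 = 2.

-3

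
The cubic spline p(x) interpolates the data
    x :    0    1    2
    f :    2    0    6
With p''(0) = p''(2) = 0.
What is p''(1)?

12

Write σ_i for p''(x_i). With h_i = 1, 1 and divided differences Δ_i = -2, 6, the continuity of p' gives the tridiagonal system
  1·σ_0 + 4·σ_1 + 1·σ_2 = 6(Δ_1 - Δ_0) = 48
Natural end conditions: σ_0 = σ_2 = 0.
Forward elimination and back-substitution give σ_0 = 0, σ_1 = 12, σ_2 = 0.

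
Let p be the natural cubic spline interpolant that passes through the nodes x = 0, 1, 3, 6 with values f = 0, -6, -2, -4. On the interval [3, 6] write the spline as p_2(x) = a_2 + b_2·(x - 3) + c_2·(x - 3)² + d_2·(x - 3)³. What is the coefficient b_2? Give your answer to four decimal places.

Put M_i = p'' at the i-th knot. Here h = (1, 2, 3) and Δ = (-6, 2, -2/3), so the interior equations h_(i-1)·M_(i-1) + 2(h_(i-1)+h_i)·M_i + h_i·M_(i+1) = 6(Δ_i − Δ_(i-1)) read
  1·M_0 + 6·M_1 + 2·M_2 = 6(Δ_1 - Δ_0) = 48
  2·M_1 + 10·M_2 + 3·M_3 = 6(Δ_2 - Δ_1) = -16
Natural end conditions: M_0 = M_3 = 0.
Forward elimination and back-substitution give M_0 = 0, M_1 = 64/7, M_2 = -24/7, M_3 = 0.
On [3, 6], with p_2(x) = a_2 + b_2·(x - 3) + c_2·(x - 3)² + d_2·(x - 3)³: c_2 = M_2/2 = -12/7, d_2 = (M_3 - M_2)/(6h_2) = 4/21, b_2 = Δ_2 - h_2(2M_2 + M_3)/6 = 58/21.

2.7619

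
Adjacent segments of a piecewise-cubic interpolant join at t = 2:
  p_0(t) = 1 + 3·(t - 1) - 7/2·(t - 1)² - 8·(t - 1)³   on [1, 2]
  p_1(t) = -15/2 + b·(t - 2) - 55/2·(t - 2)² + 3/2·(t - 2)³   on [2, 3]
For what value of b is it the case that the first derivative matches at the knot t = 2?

p_0'(t) = 3 - 7·(t - 1) - 24·(t - 1)², so p_0'(2) = -28. On the right, p_1'(2) = b, so b = -28.

-28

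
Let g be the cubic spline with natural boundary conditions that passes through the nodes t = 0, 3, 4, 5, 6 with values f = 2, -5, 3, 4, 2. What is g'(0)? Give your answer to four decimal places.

-6.9885

With M_i denoting the second derivative at x_i, h_i = 3, 1, 1, 1, and Δ_i = (y_(i+1) − y_i)/h_i = -7/3, 8, 1, -2:
  3·M_0 + 8·M_1 + 1·M_2 = 6(Δ_1 - Δ_0) = 62
  1·M_1 + 4·M_2 + 1·M_3 = 6(Δ_2 - Δ_1) = -42
  1·M_2 + 4·M_3 + 1·M_4 = 6(Δ_3 - Δ_2) = -18
Natural end conditions: M_0 = M_4 = 0.
Solving: M_0 = 0, M_1 = 270/29, M_2 = -362/29, M_3 = -40/29, M_4 = 0.
On [0, 3], g'(t) = b_0 + 2c_0·t + 3d_0·t² with b_0 = Δ_0 - h_0(2M_0 + M_1)/6 = -608/87, c_0 = M_0/2 = 0, d_0 = (M_1 - M_0)/(6h_0) = 15/29. So g'(0) = -608/87.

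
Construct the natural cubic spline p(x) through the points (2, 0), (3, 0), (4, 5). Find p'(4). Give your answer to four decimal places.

6.2500

Put m_i = p'' at the i-th knot. Here h = (1, 1) and Δ = (0, 5), so the interior equations h_(i-1)·m_(i-1) + 2(h_(i-1)+h_i)·m_i + h_i·m_(i+1) = 6(Δ_i − Δ_(i-1)) read
  1·m_0 + 4·m_1 + 1·m_2 = 6(Δ_1 - Δ_0) = 30
Natural end conditions: m_0 = m_2 = 0.
Solving the tridiagonal system: m_0 = 0, m_1 = 15/2, m_2 = 0.
On [3, 4], p'(x) = b_1 + 2c_1·(x - 3) + 3d_1·(x - 3)² with b_1 = Δ_1 - h_1(2m_1 + m_2)/6 = 5/2, c_1 = m_1/2 = 15/4, d_1 = (m_2 - m_1)/(6h_1) = -5/4. So p'(4) = 25/4.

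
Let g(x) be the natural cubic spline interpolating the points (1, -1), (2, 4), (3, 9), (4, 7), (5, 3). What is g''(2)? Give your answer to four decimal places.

2.7857

Let m_i = g''(x_i). Step sizes h_i = 1, 1, 1, 1; slopes of the chords Δ_i = (y_(i+1) - y_i)/h_i = 5, 5, -2, -4.
  1·m_0 + 4·m_1 + 1·m_2 = 6(Δ_1 - Δ_0) = 0
  1·m_1 + 4·m_2 + 1·m_3 = 6(Δ_2 - Δ_1) = -42
  1·m_2 + 4·m_3 + 1·m_4 = 6(Δ_3 - Δ_2) = -12
Natural end conditions: m_0 = m_4 = 0.
Solving: m_0 = 0, m_1 = 39/14, m_2 = -78/7, m_3 = -3/14, m_4 = 0.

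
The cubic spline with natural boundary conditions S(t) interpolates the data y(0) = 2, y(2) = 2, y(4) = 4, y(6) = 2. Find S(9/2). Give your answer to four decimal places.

3.8938

Let M_i = S''(x_i). Step sizes h_i = 2, 2, 2; slopes of the chords Δ_i = (y_(i+1) - y_i)/h_i = 0, 1, -1.
  2·M_0 + 8·M_1 + 2·M_2 = 6(Δ_1 - Δ_0) = 6
  2·M_1 + 8·M_2 + 2·M_3 = 6(Δ_2 - Δ_1) = -12
Natural end conditions: M_0 = M_3 = 0.
Forward elimination and back-substitution give M_0 = 0, M_1 = 6/5, M_2 = -9/5, M_3 = 0.
On [4, 6], S(t) = 4 + 1/5·(t - 4) - 9/10·(t - 4)² + 3/20·(t - 4)³.
With (t - 4) = 1/2: S(9/2) = 623/160.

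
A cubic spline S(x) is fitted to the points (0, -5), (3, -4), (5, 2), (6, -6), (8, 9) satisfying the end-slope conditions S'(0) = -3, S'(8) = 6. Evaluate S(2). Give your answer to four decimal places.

Let M_i = S''(x_i). Step sizes h_i = 3, 2, 1, 2; slopes of the chords Δ_i = (y_(i+1) - y_i)/h_i = 1/3, 3, -8, 15/2.
  3·M_0 + 10·M_1 + 2·M_2 = 6(Δ_1 - Δ_0) = 16
  2·M_1 + 6·M_2 + 1·M_3 = 6(Δ_2 - Δ_1) = -66
  1·M_2 + 6·M_3 + 2·M_4 = 6(Δ_3 - Δ_2) = 93
Clamped end conditions give two more equations: 2h_0·M_0 + h_0·M_1 = 6(Δ_0 - S'(0)) = 20 and h_3·M_3 + 2h_3·M_4 = 6(S'(8) - Δ_3) = -9.
Solving: M_0 = 481/453, M_1 = 686/151, M_2 = -4925/302, M_3 = 3437/151, M_4 = -8233/604.
On [0, 3], S(x) = -5 - 3·x + 481/906·x² + 1577/8154·x³.
With x = 2: S(2) = -29881/4077.

-7.3292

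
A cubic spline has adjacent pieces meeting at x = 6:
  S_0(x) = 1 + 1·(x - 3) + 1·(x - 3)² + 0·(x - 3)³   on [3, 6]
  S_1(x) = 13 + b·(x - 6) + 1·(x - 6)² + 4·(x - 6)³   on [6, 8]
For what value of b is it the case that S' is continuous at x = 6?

S_0'(x) = 1 + 2·(x - 3) + 0·(x - 3)², so S_0'(6) = 7. On the right, S_1'(6) = b, so b = 7.

7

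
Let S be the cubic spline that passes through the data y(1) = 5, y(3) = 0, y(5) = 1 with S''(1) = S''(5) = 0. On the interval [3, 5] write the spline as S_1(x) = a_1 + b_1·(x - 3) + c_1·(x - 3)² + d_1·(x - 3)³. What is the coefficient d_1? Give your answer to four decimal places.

-0.1875

With M_i denoting the second derivative at x_i, h_i = 2, 2, and Δ_i = (y_(i+1) − y_i)/h_i = -5/2, 1/2:
  2·M_0 + 8·M_1 + 2·M_2 = 6(Δ_1 - Δ_0) = 18
Natural end conditions: M_0 = M_2 = 0.
Hence M_0 = 0, M_1 = 9/4, M_2 = 0.
On [3, 5], with S_1(x) = a_1 + b_1·(x - 3) + c_1·(x - 3)² + d_1·(x - 3)³: c_1 = M_1/2 = 9/8, d_1 = (M_2 - M_1)/(6h_1) = -3/16, b_1 = Δ_1 - h_1(2M_1 + M_2)/6 = -1.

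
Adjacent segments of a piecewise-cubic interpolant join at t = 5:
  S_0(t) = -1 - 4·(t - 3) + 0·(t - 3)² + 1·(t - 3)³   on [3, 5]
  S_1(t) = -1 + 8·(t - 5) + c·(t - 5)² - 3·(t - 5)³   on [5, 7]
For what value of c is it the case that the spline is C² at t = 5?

S_0''(t) = 0 + 6·(t - 3), so S_0''(5) = 12. On the right, S_1''(5) = 2c, so c = 6.

6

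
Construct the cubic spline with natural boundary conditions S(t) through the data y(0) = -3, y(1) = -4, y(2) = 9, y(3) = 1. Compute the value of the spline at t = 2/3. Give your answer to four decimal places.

With σ_i denoting the second derivative at x_i, h_i = 1, 1, 1, and Δ_i = (y_(i+1) − y_i)/h_i = -1, 13, -8:
  1·σ_0 + 4·σ_1 + 1·σ_2 = 6(Δ_1 - Δ_0) = 84
  1·σ_1 + 4·σ_2 + 1·σ_3 = 6(Δ_2 - Δ_1) = -126
Natural end conditions: σ_0 = σ_3 = 0.
Forward elimination and back-substitution give σ_0 = 0, σ_1 = 154/5, σ_2 = -196/5, σ_3 = 0.
On [0, 1], S(t) = -3 - 92/15·t + 0·t² + 77/15·t³.
With t = 2/3: S(2/3) = -451/81.

-5.5679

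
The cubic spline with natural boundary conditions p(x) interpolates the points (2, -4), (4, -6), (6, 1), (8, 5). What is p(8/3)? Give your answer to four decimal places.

Let M_i = p''(x_i). Step sizes h_i = 2, 2, 2; slopes of the chords Δ_i = (y_(i+1) - y_i)/h_i = -1, 7/2, 2.
  2·M_0 + 8·M_1 + 2·M_2 = 6(Δ_1 - Δ_0) = 27
  2·M_1 + 8·M_2 + 2·M_3 = 6(Δ_2 - Δ_1) = -9
Natural end conditions: M_0 = M_3 = 0.
Forward elimination and back-substitution give M_0 = 0, M_1 = 39/10, M_2 = -21/10, M_3 = 0.
On [2, 4], p(x) = -4 - 23/10·(x - 2) + 0·(x - 2)² + 13/40·(x - 2)³.
With (x - 2) = 2/3: p(8/3) = -734/135.

-5.4370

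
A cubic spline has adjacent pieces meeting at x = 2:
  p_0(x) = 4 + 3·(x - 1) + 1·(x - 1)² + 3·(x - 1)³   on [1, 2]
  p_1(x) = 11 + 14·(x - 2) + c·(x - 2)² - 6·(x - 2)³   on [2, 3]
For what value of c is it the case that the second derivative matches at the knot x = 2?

p_0''(x) = 2 + 18·(x - 1), so p_0''(2) = 20. On the right, p_1''(2) = 2c, so c = 10.

10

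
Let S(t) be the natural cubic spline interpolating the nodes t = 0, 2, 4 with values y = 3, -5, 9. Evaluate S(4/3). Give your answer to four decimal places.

-4.3704

Let M_i = S''(x_i). Step sizes h_i = 2, 2; slopes of the chords Δ_i = (y_(i+1) - y_i)/h_i = -4, 7.
  2·M_0 + 8·M_1 + 2·M_2 = 6(Δ_1 - Δ_0) = 66
Natural end conditions: M_0 = M_2 = 0.
Solving: M_0 = 0, M_1 = 33/4, M_2 = 0.
On [0, 2], S(t) = 3 - 27/4·t + 0·t² + 11/16·t³.
With t = 4/3: S(4/3) = -118/27.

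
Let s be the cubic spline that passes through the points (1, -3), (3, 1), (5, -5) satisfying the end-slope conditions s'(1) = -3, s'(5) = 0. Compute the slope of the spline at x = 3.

With σ_i denoting the second derivative at x_i, h_i = 2, 2, and Δ_i = (y_(i+1) − y_i)/h_i = 2, -3:
  2·σ_0 + 8·σ_1 + 2·σ_2 = 6(Δ_1 - Δ_0) = -30
Clamped end conditions give two more equations: 2h_0·σ_0 + h_0·σ_1 = 6(Δ_0 - s'(1)) = 30 and h_1·σ_1 + 2h_1·σ_2 = 6(s'(5) - Δ_1) = 18.
Solving the tridiagonal system: σ_0 = 12, σ_1 = -9, σ_2 = 9.
On [3, 5], s'(x) = b_1 + 2c_1·(x - 3) + 3d_1·(x - 3)² with b_1 = Δ_1 - h_1(2σ_1 + σ_2)/6 = 0, c_1 = σ_1/2 = -9/2, d_1 = (σ_2 - σ_1)/(6h_1) = 3/2. So s'(3) = 0.

0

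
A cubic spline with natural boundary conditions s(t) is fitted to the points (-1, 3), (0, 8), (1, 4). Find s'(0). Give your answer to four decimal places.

Write m_i for s''(x_i). With h_i = 1, 1 and divided differences Δ_i = 5, -4, the continuity of s' gives the tridiagonal system
  1·m_0 + 4·m_1 + 1·m_2 = 6(Δ_1 - Δ_0) = -54
Natural end conditions: m_0 = m_2 = 0.
Solving the tridiagonal system: m_0 = 0, m_1 = -27/2, m_2 = 0.
On [0, 1], s'(t) = b_1 + 2c_1·t + 3d_1·t² with b_1 = Δ_1 - h_1(2m_1 + m_2)/6 = 1/2, c_1 = m_1/2 = -27/4, d_1 = (m_2 - m_1)/(6h_1) = 9/4. So s'(0) = 1/2.

0.5000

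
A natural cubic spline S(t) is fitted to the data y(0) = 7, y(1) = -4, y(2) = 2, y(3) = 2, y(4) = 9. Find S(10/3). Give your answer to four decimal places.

3.3677

With M_i denoting the second derivative at x_i, h_i = 1, 1, 1, 1, and Δ_i = (y_(i+1) − y_i)/h_i = -11, 6, 0, 7:
  1·M_0 + 4·M_1 + 1·M_2 = 6(Δ_1 - Δ_0) = 102
  1·M_1 + 4·M_2 + 1·M_3 = 6(Δ_2 - Δ_1) = -36
  1·M_2 + 4·M_3 + 1·M_4 = 6(Δ_3 - Δ_2) = 42
Natural end conditions: M_0 = M_4 = 0.
Solving: M_0 = 0, M_1 = 429/14, M_2 = -144/7, M_3 = 219/14, M_4 = 0.
On [3, 4], S(t) = 2 + 25/14·(t - 3) + 219/28·(t - 3)² - 73/28·(t - 3)³.
With (t - 3) = 1/3: S(10/3) = 1273/378.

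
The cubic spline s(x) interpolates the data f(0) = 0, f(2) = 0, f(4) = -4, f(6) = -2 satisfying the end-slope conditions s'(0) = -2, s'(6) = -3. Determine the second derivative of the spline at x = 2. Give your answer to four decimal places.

Put m_i = s'' at the i-th knot. Here h = (2, 2, 2) and Δ = (0, -2, 1), so the interior equations h_(i-1)·m_(i-1) + 2(h_(i-1)+h_i)·m_i + h_i·m_(i+1) = 6(Δ_i − Δ_(i-1)) read
  2·m_0 + 8·m_1 + 2·m_2 = 6(Δ_1 - Δ_0) = -12
  2·m_1 + 8·m_2 + 2·m_3 = 6(Δ_2 - Δ_1) = 18
Clamped end conditions give two more equations: 2h_0·m_0 + h_0·m_1 = 6(Δ_0 - s'(0)) = 12 and h_2·m_2 + 2h_2·m_3 = 6(s'(6) - Δ_2) = -24.
Solving the tridiagonal system: m_0 = 76/15, m_1 = -62/15, m_2 = 82/15, m_3 = -131/15.

-4.1333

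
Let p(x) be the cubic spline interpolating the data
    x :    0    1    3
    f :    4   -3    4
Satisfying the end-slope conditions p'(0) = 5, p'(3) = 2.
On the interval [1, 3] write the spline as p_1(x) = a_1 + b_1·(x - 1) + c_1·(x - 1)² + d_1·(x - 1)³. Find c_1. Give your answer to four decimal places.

Let M_i = p''(x_i). Step sizes h_i = 1, 2; slopes of the chords Δ_i = (y_(i+1) - y_i)/h_i = -7, 7/2.
  1·M_0 + 6·M_1 + 2·M_2 = 6(Δ_1 - Δ_0) = 63
Clamped end conditions give two more equations: 2h_0·M_0 + h_0·M_1 = 6(Δ_0 - p'(0)) = -72 and h_1·M_1 + 2h_1·M_2 = 6(p'(3) - Δ_1) = -9.
Solving: M_0 = -95/2, M_1 = 23, M_2 = -55/4.
On [1, 3], with p_1(x) = a_1 + b_1·(x - 1) + c_1·(x - 1)² + d_1·(x - 1)³: c_1 = M_1/2 = 23/2, d_1 = (M_2 - M_1)/(6h_1) = -49/16, b_1 = Δ_1 - h_1(2M_1 + M_2)/6 = -29/4.

11.5000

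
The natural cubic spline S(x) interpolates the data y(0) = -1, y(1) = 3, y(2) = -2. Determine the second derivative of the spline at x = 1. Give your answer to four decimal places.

-13.5000

Put σ_i = S'' at the i-th knot. Here h = (1, 1) and Δ = (4, -5), so the interior equations h_(i-1)·σ_(i-1) + 2(h_(i-1)+h_i)·σ_i + h_i·σ_(i+1) = 6(Δ_i − Δ_(i-1)) read
  1·σ_0 + 4·σ_1 + 1·σ_2 = 6(Δ_1 - Δ_0) = -54
Natural end conditions: σ_0 = σ_2 = 0.
Solving the tridiagonal system: σ_0 = 0, σ_1 = -27/2, σ_2 = 0.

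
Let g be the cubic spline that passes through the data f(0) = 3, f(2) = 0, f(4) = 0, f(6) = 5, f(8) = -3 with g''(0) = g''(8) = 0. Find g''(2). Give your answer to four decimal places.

0.3214

Write M_i for g''(x_i). With h_i = 2, 2, 2, 2 and divided differences Δ_i = -3/2, 0, 5/2, -4, the continuity of g' gives the tridiagonal system
  2·M_0 + 8·M_1 + 2·M_2 = 6(Δ_1 - Δ_0) = 9
  2·M_1 + 8·M_2 + 2·M_3 = 6(Δ_2 - Δ_1) = 15
  2·M_2 + 8·M_3 + 2·M_4 = 6(Δ_3 - Δ_2) = -39
Natural end conditions: M_0 = M_4 = 0.
Forward elimination and back-substitution give M_0 = 0, M_1 = 9/28, M_2 = 45/14, M_3 = -159/28, M_4 = 0.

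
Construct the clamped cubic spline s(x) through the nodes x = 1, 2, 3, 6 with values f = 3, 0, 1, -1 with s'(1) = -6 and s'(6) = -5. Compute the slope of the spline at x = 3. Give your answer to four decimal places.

1.6552

Let M_i = s''(x_i). Step sizes h_i = 1, 1, 3; slopes of the chords Δ_i = (y_(i+1) - y_i)/h_i = -3, 1, -2/3.
  1·M_0 + 4·M_1 + 1·M_2 = 6(Δ_1 - Δ_0) = 24
  1·M_1 + 8·M_2 + 3·M_3 = 6(Δ_2 - Δ_1) = -10
Clamped end conditions give two more equations: 2h_0·M_0 + h_0·M_1 = 6(Δ_0 - s'(1)) = 18 and h_2·M_2 + 2h_2·M_3 = 6(s'(6) - Δ_2) = -26.
Solving: M_0 = 198/29, M_1 = 126/29, M_2 = -6/29, M_3 = -368/87.
On [3, 6], s'(x) = b_2 + 2c_2·(x - 3) + 3d_2·(x - 3)² with b_2 = Δ_2 - h_2(2M_2 + M_3)/6 = 48/29, c_2 = M_2/2 = -3/29, d_2 = (M_3 - M_2)/(6h_2) = -175/783. So s'(3) = 48/29.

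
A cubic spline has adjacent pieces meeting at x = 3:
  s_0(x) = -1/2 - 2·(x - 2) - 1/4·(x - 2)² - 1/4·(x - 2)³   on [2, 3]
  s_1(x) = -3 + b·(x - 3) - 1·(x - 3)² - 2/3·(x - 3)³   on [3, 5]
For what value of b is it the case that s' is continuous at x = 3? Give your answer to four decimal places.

-3.2500

s_0'(x) = -2 - 1/2·(x - 2) - 3/4·(x - 2)², so s_0'(3) = -13/4. On the right, s_1'(3) = b, so b = -13/4.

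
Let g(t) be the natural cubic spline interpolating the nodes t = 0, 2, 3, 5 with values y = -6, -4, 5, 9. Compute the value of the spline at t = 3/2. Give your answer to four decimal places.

-6.5625

Write M_i for g''(x_i). With h_i = 2, 1, 2 and divided differences Δ_i = 1, 9, 2, the continuity of g' gives the tridiagonal system
  2·M_0 + 6·M_1 + 1·M_2 = 6(Δ_1 - Δ_0) = 48
  1·M_1 + 6·M_2 + 2·M_3 = 6(Δ_2 - Δ_1) = -42
Natural end conditions: M_0 = M_3 = 0.
Solving the tridiagonal system: M_0 = 0, M_1 = 66/7, M_2 = -60/7, M_3 = 0.
On [0, 2], g(t) = -6 - 15/7·t + 0·t² + 11/14·t³.
With t = 3/2: g(3/2) = -105/16.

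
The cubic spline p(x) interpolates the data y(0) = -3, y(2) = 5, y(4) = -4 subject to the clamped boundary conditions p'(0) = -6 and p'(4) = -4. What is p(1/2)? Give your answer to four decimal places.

-3.6367

Let σ_i = p''(x_i). Step sizes h_i = 2, 2; slopes of the chords Δ_i = (y_(i+1) - y_i)/h_i = 4, -9/2.
  2·σ_0 + 8·σ_1 + 2·σ_2 = 6(Δ_1 - Δ_0) = -51
Clamped end conditions give two more equations: 2h_0·σ_0 + h_0·σ_1 = 6(Δ_0 - p'(0)) = 60 and h_1·σ_1 + 2h_1·σ_2 = 6(p'(4) - Δ_1) = 3.
Forward elimination and back-substitution give σ_0 = 175/8, σ_1 = -55/4, σ_2 = 61/8.
On [0, 2], p(x) = -3 - 6·x + 175/16·x² - 95/32·x³.
With x = 1/2: p(1/2) = -931/256.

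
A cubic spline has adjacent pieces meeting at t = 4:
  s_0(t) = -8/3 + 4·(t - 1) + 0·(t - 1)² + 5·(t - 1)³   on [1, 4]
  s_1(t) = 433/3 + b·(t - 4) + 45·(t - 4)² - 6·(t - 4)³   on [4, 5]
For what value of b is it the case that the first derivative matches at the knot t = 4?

139

s_0'(t) = 4 + 0·(t - 1) + 15·(t - 1)², so s_0'(4) = 139. On the right, s_1'(4) = b, so b = 139.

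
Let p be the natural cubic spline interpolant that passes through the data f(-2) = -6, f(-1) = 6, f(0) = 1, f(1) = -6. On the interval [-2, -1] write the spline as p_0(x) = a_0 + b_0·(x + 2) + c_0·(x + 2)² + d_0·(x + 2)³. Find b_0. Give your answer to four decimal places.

Put M_i = p'' at the i-th knot. Here h = (1, 1, 1) and Δ = (12, -5, -7), so the interior equations h_(i-1)·M_(i-1) + 2(h_(i-1)+h_i)·M_i + h_i·M_(i+1) = 6(Δ_i − Δ_(i-1)) read
  1·M_0 + 4·M_1 + 1·M_2 = 6(Δ_1 - Δ_0) = -102
  1·M_1 + 4·M_2 + 1·M_3 = 6(Δ_2 - Δ_1) = -12
Natural end conditions: M_0 = M_3 = 0.
Hence M_0 = 0, M_1 = -132/5, M_2 = 18/5, M_3 = 0.
On [-2, -1], with p_0(x) = a_0 + b_0·(x + 2) + c_0·(x + 2)² + d_0·(x + 2)³: c_0 = M_0/2 = 0, d_0 = (M_1 - M_0)/(6h_0) = -22/5, b_0 = Δ_0 - h_0(2M_0 + M_1)/6 = 82/5.

16.4000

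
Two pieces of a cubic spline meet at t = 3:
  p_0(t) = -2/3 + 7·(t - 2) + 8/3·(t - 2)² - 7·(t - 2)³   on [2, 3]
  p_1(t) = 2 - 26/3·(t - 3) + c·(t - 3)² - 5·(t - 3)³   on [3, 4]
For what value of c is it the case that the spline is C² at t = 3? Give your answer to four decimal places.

p_0''(t) = 16/3 - 42·(t - 2), so p_0''(3) = -110/3. On the right, p_1''(3) = 2c, so c = -55/3.

-18.3333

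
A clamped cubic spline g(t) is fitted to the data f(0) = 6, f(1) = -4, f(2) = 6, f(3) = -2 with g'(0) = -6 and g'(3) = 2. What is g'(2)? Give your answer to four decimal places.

Put σ_i = g'' at the i-th knot. Here h = (1, 1, 1) and Δ = (-10, 10, -8), so the interior equations h_(i-1)·σ_(i-1) + 2(h_(i-1)+h_i)·σ_i + h_i·σ_(i+1) = 6(Δ_i − Δ_(i-1)) read
  1·σ_0 + 4·σ_1 + 1·σ_2 = 6(Δ_1 - Δ_0) = 120
  1·σ_1 + 4·σ_2 + 1·σ_3 = 6(Δ_2 - Δ_1) = -108
Clamped end conditions give two more equations: 2h_0·σ_0 + h_0·σ_1 = 6(Δ_0 - g'(0)) = -24 and h_2·σ_2 + 2h_2·σ_3 = 6(g'(3) - Δ_2) = 60.
Solving the tridiagonal system: σ_0 = -116/3, σ_1 = 160/3, σ_2 = -164/3, σ_3 = 172/3.
On [2, 3], g'(t) = b_2 + 2c_2·(t - 2) + 3d_2·(t - 2)² with b_2 = Δ_2 - h_2(2σ_2 + σ_3)/6 = 2/3, c_2 = σ_2/2 = -82/3, d_2 = (σ_3 - σ_2)/(6h_2) = 56/3. So g'(2) = 2/3.

0.6667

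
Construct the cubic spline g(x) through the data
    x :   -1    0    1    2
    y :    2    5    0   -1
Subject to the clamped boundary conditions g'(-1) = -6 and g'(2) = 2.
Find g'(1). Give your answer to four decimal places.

-5.3333

Put M_i = g'' at the i-th knot. Here h = (1, 1, 1) and Δ = (3, -5, -1), so the interior equations h_(i-1)·M_(i-1) + 2(h_(i-1)+h_i)·M_i + h_i·M_(i+1) = 6(Δ_i − Δ_(i-1)) read
  1·M_0 + 4·M_1 + 1·M_2 = 6(Δ_1 - Δ_0) = -48
  1·M_1 + 4·M_2 + 1·M_3 = 6(Δ_2 - Δ_1) = 24
Clamped end conditions give two more equations: 2h_0·M_0 + h_0·M_1 = 6(Δ_0 - g'(-1)) = 54 and h_2·M_2 + 2h_2·M_3 = 6(g'(2) - Δ_2) = 18.
Hence M_0 = 118/3, M_1 = -74/3, M_2 = 34/3, M_3 = 10/3.
On [1, 2], g'(x) = b_2 + 2c_2·(x - 1) + 3d_2·(x - 1)² with b_2 = Δ_2 - h_2(2M_2 + M_3)/6 = -16/3, c_2 = M_2/2 = 17/3, d_2 = (M_3 - M_2)/(6h_2) = -4/3. So g'(1) = -16/3.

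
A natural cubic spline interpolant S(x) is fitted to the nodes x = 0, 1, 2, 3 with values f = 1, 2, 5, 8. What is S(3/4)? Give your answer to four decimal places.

1.5750

Write m_i for S''(x_i). With h_i = 1, 1, 1 and divided differences Δ_i = 1, 3, 3, the continuity of S' gives the tridiagonal system
  1·m_0 + 4·m_1 + 1·m_2 = 6(Δ_1 - Δ_0) = 12
  1·m_1 + 4·m_2 + 1·m_3 = 6(Δ_2 - Δ_1) = 0
Natural end conditions: m_0 = m_3 = 0.
Solving the tridiagonal system: m_0 = 0, m_1 = 16/5, m_2 = -4/5, m_3 = 0.
On [0, 1], S(x) = 1 + 7/15·x + 0·x² + 8/15·x³.
With x = 3/4: S(3/4) = 63/40.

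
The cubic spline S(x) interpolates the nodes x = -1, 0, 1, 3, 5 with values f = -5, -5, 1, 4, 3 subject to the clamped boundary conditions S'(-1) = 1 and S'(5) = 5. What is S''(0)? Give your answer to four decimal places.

Put σ_i = S'' at the i-th knot. Here h = (1, 1, 2, 2) and Δ = (0, 6, 3/2, -1/2), so the interior equations h_(i-1)·σ_(i-1) + 2(h_(i-1)+h_i)·σ_i + h_i·σ_(i+1) = 6(Δ_i − Δ_(i-1)) read
  1·σ_0 + 4·σ_1 + 1·σ_2 = 6(Δ_1 - Δ_0) = 36
  1·σ_1 + 6·σ_2 + 2·σ_3 = 6(Δ_2 - Δ_1) = -27
  2·σ_2 + 8·σ_3 + 2·σ_4 = 6(Δ_3 - Δ_2) = -12
Clamped end conditions give two more equations: 2h_0·σ_0 + h_0·σ_1 = 6(Δ_0 - S'(-1)) = -6 and h_3·σ_3 + 2h_3·σ_4 = 6(S'(5) - Δ_3) = 33.
Forward elimination and back-substitution give σ_0 = -395/42, σ_1 = 269/21, σ_2 = -35/6, σ_3 = -101/42, σ_4 = 397/42.

12.8095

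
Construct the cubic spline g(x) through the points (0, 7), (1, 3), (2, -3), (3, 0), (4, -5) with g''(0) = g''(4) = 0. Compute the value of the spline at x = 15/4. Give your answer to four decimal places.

-3.0887

Put M_i = g'' at the i-th knot. Here h = (1, 1, 1, 1) and Δ = (-4, -6, 3, -5), so the interior equations h_(i-1)·M_(i-1) + 2(h_(i-1)+h_i)·M_i + h_i·M_(i+1) = 6(Δ_i − Δ_(i-1)) read
  1·M_0 + 4·M_1 + 1·M_2 = 6(Δ_1 - Δ_0) = -12
  1·M_1 + 4·M_2 + 1·M_3 = 6(Δ_2 - Δ_1) = 54
  1·M_2 + 4·M_3 + 1·M_4 = 6(Δ_3 - Δ_2) = -48
Natural end conditions: M_0 = M_4 = 0.
Hence M_0 = 0, M_1 = -111/14, M_2 = 138/7, M_3 = -237/14, M_4 = 0.
On [3, 4], g(x) = 0 + 9/14·(x - 3) - 237/28·(x - 3)² + 79/28·(x - 3)³.
With (x - 3) = 3/4: g(15/4) = -5535/1792.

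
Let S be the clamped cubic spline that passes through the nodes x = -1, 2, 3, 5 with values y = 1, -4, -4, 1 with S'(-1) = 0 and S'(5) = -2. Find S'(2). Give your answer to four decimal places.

-1.3929

Put M_i = S'' at the i-th knot. Here h = (3, 1, 2) and Δ = (-5/3, 0, 5/2), so the interior equations h_(i-1)·M_(i-1) + 2(h_(i-1)+h_i)·M_i + h_i·M_(i+1) = 6(Δ_i − Δ_(i-1)) read
  3·M_0 + 8·M_1 + 1·M_2 = 6(Δ_1 - Δ_0) = 10
  1·M_1 + 6·M_2 + 2·M_3 = 6(Δ_2 - Δ_1) = 15
Clamped end conditions give two more equations: 2h_0·M_0 + h_0·M_1 = 6(Δ_0 - S'(-1)) = -10 and h_2·M_2 + 2h_2·M_3 = 6(S'(5) - Δ_2) = -27.
Solving the tridiagonal system: M_0 = -101/42, M_1 = 31/21, M_2 = 227/42, M_3 = -397/42.
On [2, 3], S'(x) = b_1 + 2c_1·(x - 2) + 3d_1·(x - 2)² with b_1 = Δ_1 - h_1(2M_1 + M_2)/6 = -39/28, c_1 = M_1/2 = 31/42, d_1 = (M_2 - M_1)/(6h_1) = 55/84. So S'(2) = -39/28.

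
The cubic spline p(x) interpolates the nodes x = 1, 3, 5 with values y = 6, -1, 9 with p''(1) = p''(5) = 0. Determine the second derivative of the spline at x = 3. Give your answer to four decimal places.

Let m_i = p''(x_i). Step sizes h_i = 2, 2; slopes of the chords Δ_i = (y_(i+1) - y_i)/h_i = -7/2, 5.
  2·m_0 + 8·m_1 + 2·m_2 = 6(Δ_1 - Δ_0) = 51
Natural end conditions: m_0 = m_2 = 0.
Solving: m_0 = 0, m_1 = 51/8, m_2 = 0.

6.3750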